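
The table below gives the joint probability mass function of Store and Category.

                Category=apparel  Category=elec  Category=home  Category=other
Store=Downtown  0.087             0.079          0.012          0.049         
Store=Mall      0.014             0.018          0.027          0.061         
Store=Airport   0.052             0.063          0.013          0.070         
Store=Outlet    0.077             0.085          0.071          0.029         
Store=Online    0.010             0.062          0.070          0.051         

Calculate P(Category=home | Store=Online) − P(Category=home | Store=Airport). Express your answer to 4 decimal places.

P(Store=Online) = 0.010 + 0.062 + 0.070 + 0.051 = 0.193; P(Category=home | Store=Online) = 0.070/0.193 = 0.36269.
P(Store=Airport) = 0.052 + 0.063 + 0.013 + 0.070 = 0.198; P(Category=home | Store=Airport) = 0.013/0.198 = 0.06566.
Difference = 0.2970.

0.2970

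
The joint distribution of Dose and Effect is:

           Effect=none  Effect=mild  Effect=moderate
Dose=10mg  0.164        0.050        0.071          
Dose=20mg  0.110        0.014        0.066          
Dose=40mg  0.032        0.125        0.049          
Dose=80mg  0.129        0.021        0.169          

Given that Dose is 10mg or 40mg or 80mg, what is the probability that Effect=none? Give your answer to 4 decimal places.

0.4012

P(Dose=10mg) = 0.164 + 0.050 + 0.071 = 0.285.
P(Dose=40mg) = 0.032 + 0.125 + 0.049 = 0.206.
P(Dose=80mg) = 0.129 + 0.021 + 0.169 = 0.319.
P(Dose ∈ {10mg, 40mg, 80mg}) = 0.285 + 0.206 + 0.319 = 0.810; P(Effect=none, Dose ∈ {10mg, 40mg, 80mg}) = 0.164 + 0.032 + 0.129 = 0.325.
P(Effect=none | Dose ∈ {10mg, 40mg, 80mg}) = 0.325/0.810 = 0.4012.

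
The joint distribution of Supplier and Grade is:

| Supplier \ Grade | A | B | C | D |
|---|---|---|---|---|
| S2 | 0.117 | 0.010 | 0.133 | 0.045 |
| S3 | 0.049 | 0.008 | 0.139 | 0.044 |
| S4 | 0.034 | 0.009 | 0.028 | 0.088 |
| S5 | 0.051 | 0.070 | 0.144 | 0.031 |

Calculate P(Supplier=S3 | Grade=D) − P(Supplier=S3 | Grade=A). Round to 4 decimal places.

P(Grade=D) = 0.045 + 0.044 + 0.088 + 0.031 = 0.208; P(Supplier=S3 | Grade=D) = 0.044/0.208 = 0.21154.
P(Grade=A) = 0.117 + 0.049 + 0.034 + 0.051 = 0.251; P(Supplier=S3 | Grade=A) = 0.049/0.251 = 0.19522.
Difference = 0.0163.

0.0163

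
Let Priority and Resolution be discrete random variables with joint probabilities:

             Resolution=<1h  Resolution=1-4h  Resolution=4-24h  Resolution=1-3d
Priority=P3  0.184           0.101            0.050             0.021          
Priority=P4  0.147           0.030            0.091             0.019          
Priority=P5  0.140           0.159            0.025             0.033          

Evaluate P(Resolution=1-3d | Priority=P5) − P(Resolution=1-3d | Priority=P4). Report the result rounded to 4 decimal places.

P(Priority=P5) = 0.140 + 0.159 + 0.025 + 0.033 = 0.357; P(Resolution=1-3d | Priority=P5) = 0.033/0.357 = 0.09244.
P(Priority=P4) = 0.147 + 0.030 + 0.091 + 0.019 = 0.287; P(Resolution=1-3d | Priority=P4) = 0.019/0.287 = 0.06620.
Difference = 0.0262.

0.0262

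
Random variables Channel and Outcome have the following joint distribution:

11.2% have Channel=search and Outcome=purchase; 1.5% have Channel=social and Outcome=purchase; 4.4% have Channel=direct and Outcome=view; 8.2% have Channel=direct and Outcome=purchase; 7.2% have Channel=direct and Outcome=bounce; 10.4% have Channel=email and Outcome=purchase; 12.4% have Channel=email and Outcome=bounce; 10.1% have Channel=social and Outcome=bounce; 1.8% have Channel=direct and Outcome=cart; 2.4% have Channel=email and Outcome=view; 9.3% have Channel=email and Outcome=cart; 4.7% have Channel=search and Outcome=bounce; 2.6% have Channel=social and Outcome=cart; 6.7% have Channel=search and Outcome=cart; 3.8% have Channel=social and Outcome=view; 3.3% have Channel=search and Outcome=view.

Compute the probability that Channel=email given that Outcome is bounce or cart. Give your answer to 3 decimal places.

0.396

P(Outcome=bounce) = 0.124 + 0.047 + 0.101 + 0.072 = 0.344.
P(Outcome=cart) = 0.093 + 0.067 + 0.026 + 0.018 = 0.204.
P(Outcome ∈ {bounce, cart}) = 0.344 + 0.204 = 0.548; P(Channel=email, Outcome ∈ {bounce, cart}) = 0.124 + 0.093 = 0.217.
P(Channel=email | Outcome ∈ {bounce, cart}) = 0.217/0.548 = 0.396.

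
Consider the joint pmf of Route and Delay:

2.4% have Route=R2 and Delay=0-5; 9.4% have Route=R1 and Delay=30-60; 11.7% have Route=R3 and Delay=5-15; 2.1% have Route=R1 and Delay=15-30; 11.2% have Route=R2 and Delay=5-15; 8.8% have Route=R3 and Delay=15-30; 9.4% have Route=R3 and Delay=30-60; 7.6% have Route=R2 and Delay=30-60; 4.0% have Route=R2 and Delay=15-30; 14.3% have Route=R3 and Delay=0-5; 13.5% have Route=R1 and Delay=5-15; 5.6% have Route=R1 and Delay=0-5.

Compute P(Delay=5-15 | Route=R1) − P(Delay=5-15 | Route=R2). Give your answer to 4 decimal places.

-0.0033

P(Route=R1) = 0.056 + 0.135 + 0.021 + 0.094 = 0.306; P(Delay=5-15 | Route=R1) = 0.135/0.306 = 0.44118.
P(Route=R2) = 0.024 + 0.112 + 0.040 + 0.076 = 0.252; P(Delay=5-15 | Route=R2) = 0.112/0.252 = 0.44444.
Difference = -0.0033.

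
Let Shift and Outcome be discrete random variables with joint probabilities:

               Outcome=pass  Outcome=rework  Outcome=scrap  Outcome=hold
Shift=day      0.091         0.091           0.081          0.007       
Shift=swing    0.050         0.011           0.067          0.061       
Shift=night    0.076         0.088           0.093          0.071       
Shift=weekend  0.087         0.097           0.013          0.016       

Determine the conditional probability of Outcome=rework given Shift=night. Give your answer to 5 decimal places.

P(Shift=night) = 0.076 + 0.088 + 0.093 + 0.071 = 0.328.
P(Outcome=rework | Shift=night) = 0.088/0.328 = 0.26829.

0.26829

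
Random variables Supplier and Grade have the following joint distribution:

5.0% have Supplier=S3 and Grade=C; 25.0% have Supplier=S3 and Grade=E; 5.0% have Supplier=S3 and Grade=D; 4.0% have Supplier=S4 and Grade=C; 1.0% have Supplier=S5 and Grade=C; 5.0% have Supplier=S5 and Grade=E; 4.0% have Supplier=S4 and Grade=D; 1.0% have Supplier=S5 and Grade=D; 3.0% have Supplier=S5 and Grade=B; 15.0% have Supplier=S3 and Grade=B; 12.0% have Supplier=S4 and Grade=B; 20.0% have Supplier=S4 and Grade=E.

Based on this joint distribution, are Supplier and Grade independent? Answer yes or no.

Every cell satisfies P(Supplier,Grade) = P(Supplier)·P(Grade). For instance P(Supplier=S3) = 0.500, P(Grade=C) = 0.100, and 0.500×0.100 = 0.050 matches the joint entry. So Supplier and Grade are independent.

yes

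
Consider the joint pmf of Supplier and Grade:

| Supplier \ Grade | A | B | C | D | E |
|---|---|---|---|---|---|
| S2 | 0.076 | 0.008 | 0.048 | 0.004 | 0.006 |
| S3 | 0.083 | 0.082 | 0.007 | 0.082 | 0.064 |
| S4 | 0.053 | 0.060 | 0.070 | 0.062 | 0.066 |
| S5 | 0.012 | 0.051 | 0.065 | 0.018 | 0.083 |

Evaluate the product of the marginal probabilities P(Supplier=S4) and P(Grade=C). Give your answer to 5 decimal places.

0.05909

P(Supplier=S4) = 0.053 + 0.060 + 0.070 + 0.062 + 0.066 = 0.311.
P(Grade=C) = 0.048 + 0.007 + 0.070 + 0.065 = 0.190.
Product: 0.311 × 0.190 = 0.05909.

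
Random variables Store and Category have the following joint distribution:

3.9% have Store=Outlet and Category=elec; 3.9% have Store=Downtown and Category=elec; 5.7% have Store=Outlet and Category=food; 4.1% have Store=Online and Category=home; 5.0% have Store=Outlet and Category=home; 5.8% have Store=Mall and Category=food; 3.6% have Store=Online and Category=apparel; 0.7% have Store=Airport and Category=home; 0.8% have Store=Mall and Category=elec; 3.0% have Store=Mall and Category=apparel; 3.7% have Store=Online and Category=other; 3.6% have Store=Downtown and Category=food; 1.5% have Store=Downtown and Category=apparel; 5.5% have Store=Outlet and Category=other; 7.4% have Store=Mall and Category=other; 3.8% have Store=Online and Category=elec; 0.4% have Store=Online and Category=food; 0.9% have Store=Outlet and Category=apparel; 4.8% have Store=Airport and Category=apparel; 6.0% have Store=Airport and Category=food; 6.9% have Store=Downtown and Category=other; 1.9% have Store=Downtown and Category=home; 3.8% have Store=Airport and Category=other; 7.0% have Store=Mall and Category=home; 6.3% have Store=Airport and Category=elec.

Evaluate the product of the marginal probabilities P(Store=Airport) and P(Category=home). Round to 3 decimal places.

P(Store=Airport) = 0.060 + 0.048 + 0.063 + 0.007 + 0.038 = 0.216.
P(Category=home) = 0.019 + 0.070 + 0.007 + 0.050 + 0.041 = 0.187.
Product: 0.216 × 0.187 = 0.040.

0.040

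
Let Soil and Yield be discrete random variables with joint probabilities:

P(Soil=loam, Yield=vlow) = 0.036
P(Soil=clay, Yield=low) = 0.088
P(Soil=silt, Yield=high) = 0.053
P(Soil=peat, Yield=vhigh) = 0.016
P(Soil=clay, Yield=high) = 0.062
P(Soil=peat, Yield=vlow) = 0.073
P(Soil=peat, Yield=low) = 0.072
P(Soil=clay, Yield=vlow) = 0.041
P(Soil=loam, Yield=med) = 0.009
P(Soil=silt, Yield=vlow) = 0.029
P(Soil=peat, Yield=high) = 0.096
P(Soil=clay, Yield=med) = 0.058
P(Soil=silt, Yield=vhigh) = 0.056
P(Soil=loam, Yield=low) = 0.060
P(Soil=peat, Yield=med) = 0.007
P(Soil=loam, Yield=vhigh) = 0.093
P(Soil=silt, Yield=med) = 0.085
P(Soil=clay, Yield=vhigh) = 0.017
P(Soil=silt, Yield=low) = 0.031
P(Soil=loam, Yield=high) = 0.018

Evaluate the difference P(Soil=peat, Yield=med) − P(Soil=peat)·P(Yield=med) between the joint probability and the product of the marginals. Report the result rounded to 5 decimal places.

-0.03498

P(Soil=peat) = 0.073 + 0.072 + 0.007 + 0.096 + 0.016 = 0.264.
P(Yield=med) = 0.009 + 0.058 + 0.085 + 0.007 = 0.159.
P(Soil=peat, Yield=med) − P(Soil=peat)P(Yield=med) = 0.007 − 0.264×0.159 = -0.03498.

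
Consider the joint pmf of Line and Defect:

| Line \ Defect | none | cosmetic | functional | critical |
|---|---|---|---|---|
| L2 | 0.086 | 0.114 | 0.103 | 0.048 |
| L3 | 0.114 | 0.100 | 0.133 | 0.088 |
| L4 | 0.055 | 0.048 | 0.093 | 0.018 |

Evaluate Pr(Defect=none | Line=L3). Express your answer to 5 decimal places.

0.26207

P(Line=L3) = 0.114 + 0.100 + 0.133 + 0.088 = 0.435.
P(Defect=none | Line=L3) = 0.114/0.435 = 0.26207.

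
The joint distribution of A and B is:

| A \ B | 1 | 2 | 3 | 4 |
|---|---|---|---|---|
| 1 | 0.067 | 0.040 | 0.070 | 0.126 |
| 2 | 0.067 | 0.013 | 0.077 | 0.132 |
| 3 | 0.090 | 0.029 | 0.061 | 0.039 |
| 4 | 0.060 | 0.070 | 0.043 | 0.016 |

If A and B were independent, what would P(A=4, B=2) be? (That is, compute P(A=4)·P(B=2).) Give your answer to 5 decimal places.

0.02873

P(A=4) = 0.060 + 0.070 + 0.043 + 0.016 = 0.189.
P(B=2) = 0.040 + 0.013 + 0.029 + 0.070 = 0.152.
Product: 0.189 × 0.152 = 0.02873.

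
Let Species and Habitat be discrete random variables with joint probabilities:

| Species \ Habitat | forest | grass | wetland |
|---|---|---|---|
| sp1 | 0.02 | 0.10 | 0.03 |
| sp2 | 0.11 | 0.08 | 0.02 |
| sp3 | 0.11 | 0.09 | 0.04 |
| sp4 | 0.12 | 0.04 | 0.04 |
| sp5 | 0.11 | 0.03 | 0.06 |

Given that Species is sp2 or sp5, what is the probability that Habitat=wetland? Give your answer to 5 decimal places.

0.19512

P(Species=sp2) = 0.11 + 0.08 + 0.02 = 0.21.
P(Species=sp5) = 0.11 + 0.03 + 0.06 = 0.20.
P(Species ∈ {sp2, sp5}) = 0.21 + 0.20 = 0.41; P(Habitat=wetland, Species ∈ {sp2, sp5}) = 0.02 + 0.06 = 0.08.
P(Habitat=wetland | Species ∈ {sp2, sp5}) = 0.08/0.41 = 0.19512.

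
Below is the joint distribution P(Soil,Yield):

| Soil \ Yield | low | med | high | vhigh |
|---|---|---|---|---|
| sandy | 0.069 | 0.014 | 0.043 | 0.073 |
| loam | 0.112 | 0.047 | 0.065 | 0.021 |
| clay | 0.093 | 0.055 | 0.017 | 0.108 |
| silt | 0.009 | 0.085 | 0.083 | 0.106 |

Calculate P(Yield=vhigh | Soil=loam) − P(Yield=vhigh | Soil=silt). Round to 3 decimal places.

P(Soil=loam) = 0.112 + 0.047 + 0.065 + 0.021 = 0.245; P(Yield=vhigh | Soil=loam) = 0.021/0.245 = 0.0857.
P(Soil=silt) = 0.009 + 0.085 + 0.083 + 0.106 = 0.283; P(Yield=vhigh | Soil=silt) = 0.106/0.283 = 0.3746.
Difference = -0.289.

-0.289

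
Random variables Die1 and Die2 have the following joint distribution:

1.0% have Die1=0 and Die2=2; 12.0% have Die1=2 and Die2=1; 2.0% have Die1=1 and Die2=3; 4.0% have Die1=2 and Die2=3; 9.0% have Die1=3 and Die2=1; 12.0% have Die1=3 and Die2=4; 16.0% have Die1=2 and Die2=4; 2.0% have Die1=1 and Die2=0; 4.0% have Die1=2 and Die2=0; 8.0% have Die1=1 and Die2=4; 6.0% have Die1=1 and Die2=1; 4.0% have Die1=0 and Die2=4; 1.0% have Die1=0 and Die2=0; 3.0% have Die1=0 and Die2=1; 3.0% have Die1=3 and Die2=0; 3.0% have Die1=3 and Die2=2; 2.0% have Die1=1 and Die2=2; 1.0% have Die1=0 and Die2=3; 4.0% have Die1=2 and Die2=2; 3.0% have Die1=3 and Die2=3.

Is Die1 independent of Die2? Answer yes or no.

Every cell satisfies P(Die1,Die2) = P(Die1)·P(Die2). For instance P(Die1=2) = 0.400, P(Die2=1) = 0.300, and 0.400×0.300 = 0.120 matches the joint entry. So Die1 and Die2 are independent.

yes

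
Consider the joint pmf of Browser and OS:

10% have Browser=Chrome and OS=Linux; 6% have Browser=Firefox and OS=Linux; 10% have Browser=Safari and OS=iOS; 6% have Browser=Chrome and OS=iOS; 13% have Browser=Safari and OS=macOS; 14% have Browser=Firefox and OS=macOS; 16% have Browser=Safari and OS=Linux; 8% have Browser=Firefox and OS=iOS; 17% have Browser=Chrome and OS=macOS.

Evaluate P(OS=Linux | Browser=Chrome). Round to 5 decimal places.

0.30303

P(Browser=Chrome) = 0.17 + 0.10 + 0.06 = 0.33.
P(OS=Linux | Browser=Chrome) = 0.10/0.33 = 0.30303.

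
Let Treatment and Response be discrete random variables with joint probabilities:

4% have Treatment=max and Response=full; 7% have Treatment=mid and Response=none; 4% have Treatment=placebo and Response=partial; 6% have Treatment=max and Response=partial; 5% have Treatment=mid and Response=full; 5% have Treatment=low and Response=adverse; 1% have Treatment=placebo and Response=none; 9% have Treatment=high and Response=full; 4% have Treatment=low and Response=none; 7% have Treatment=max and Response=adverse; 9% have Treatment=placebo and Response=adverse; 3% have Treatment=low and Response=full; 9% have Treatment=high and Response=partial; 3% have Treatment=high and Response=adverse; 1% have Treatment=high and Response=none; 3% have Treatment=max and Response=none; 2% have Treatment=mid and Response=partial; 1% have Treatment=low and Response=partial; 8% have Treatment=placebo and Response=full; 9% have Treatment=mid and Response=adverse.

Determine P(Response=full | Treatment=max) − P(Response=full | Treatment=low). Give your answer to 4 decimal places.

P(Treatment=max) = 0.03 + 0.06 + 0.04 + 0.07 = 0.20; P(Response=full | Treatment=max) = 0.04/0.20 = 0.20000.
P(Treatment=low) = 0.04 + 0.01 + 0.03 + 0.05 = 0.13; P(Response=full | Treatment=low) = 0.03/0.13 = 0.23077.
Difference = -0.0308.

-0.0308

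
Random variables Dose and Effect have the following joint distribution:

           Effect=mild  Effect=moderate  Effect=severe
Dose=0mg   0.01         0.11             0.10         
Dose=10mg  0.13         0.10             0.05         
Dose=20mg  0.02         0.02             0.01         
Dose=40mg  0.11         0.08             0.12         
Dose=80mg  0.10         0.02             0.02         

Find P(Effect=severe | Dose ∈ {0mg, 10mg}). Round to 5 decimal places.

0.30000

P(Dose=0mg) = 0.01 + 0.11 + 0.10 = 0.22.
P(Dose=10mg) = 0.13 + 0.10 + 0.05 = 0.28.
P(Dose ∈ {0mg, 10mg}) = 0.22 + 0.28 = 0.50; P(Effect=severe, Dose ∈ {0mg, 10mg}) = 0.10 + 0.05 = 0.15.
P(Effect=severe | Dose ∈ {0mg, 10mg}) = 0.15/0.50 = 0.30000.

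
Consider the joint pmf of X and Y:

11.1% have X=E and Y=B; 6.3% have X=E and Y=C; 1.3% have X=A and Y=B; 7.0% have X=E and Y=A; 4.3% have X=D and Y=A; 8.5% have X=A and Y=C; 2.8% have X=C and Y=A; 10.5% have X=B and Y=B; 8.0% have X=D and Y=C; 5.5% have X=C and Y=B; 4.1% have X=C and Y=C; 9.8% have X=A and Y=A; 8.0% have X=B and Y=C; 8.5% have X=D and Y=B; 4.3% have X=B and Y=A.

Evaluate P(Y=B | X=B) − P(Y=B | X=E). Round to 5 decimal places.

0.00561

P(X=B) = 0.043 + 0.105 + 0.080 = 0.228; P(Y=B | X=B) = 0.105/0.228 = 0.460526.
P(X=E) = 0.070 + 0.111 + 0.063 = 0.244; P(Y=B | X=E) = 0.111/0.244 = 0.454918.
Difference = 0.00561.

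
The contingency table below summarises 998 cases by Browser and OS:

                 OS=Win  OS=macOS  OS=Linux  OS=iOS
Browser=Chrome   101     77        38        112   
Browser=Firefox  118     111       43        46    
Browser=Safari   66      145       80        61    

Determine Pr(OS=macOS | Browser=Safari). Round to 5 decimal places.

0.41193

Total with Browser=Safari: 66 + 145 + 80 + 61 = 352.
P(OS=macOS | Browser=Safari) = 145/352 = 0.41193.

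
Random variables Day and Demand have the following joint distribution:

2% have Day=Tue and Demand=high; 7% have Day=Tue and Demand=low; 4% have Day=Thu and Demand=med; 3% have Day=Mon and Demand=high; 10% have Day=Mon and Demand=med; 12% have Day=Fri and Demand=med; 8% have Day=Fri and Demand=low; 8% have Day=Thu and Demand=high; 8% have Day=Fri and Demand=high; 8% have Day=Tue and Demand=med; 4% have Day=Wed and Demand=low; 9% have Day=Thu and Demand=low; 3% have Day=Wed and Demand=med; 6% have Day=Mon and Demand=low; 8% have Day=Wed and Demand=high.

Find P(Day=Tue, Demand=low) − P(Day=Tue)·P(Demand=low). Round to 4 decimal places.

P(Day=Tue) = 0.07 + 0.08 + 0.02 = 0.17.
P(Demand=low) = 0.06 + 0.07 + 0.04 + 0.09 + 0.08 = 0.34.
P(Day=Tue, Demand=low) − P(Day=Tue)P(Demand=low) = 0.07 − 0.17×0.34 = 0.0122.

0.0122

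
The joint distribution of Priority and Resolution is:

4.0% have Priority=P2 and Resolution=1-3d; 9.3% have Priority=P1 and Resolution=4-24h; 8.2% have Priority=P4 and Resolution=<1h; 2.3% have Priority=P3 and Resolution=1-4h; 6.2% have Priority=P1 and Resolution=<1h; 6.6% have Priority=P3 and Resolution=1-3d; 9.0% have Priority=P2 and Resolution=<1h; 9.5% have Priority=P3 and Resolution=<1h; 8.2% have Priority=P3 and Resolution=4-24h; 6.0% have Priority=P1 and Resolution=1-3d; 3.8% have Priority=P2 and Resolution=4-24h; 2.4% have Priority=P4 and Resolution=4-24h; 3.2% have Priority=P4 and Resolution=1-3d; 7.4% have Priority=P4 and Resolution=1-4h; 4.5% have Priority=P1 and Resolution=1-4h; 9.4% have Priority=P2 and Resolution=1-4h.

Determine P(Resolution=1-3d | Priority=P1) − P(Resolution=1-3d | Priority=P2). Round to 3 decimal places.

P(Priority=P1) = 0.062 + 0.045 + 0.093 + 0.060 = 0.260; P(Resolution=1-3d | Priority=P1) = 0.060/0.260 = 0.2308.
P(Priority=P2) = 0.090 + 0.094 + 0.038 + 0.040 = 0.262; P(Resolution=1-3d | Priority=P2) = 0.040/0.262 = 0.1527.
Difference = 0.078.

0.078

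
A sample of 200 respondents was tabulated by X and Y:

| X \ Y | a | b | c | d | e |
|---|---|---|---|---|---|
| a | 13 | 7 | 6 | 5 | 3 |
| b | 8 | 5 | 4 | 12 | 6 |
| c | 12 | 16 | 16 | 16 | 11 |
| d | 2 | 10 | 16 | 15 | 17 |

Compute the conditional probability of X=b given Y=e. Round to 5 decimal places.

Total with Y=e: 3 + 6 + 11 + 17 = 37.
P(X=b | Y=e) = 6/37 = 0.16216.

0.16216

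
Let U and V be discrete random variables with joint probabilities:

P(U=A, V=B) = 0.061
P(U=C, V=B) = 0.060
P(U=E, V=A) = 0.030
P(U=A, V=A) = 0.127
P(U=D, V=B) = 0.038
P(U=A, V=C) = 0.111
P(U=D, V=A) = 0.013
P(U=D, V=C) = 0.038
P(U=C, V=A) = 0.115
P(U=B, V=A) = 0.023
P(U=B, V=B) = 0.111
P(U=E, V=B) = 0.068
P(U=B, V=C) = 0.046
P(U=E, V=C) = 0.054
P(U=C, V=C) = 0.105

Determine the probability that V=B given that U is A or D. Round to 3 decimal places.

0.255

P(U=A) = 0.127 + 0.061 + 0.111 = 0.299.
P(U=D) = 0.013 + 0.038 + 0.038 = 0.089.
P(U ∈ {A, D}) = 0.299 + 0.089 = 0.388; P(V=B, U ∈ {A, D}) = 0.061 + 0.038 = 0.099.
P(V=B | U ∈ {A, D}) = 0.099/0.388 = 0.255.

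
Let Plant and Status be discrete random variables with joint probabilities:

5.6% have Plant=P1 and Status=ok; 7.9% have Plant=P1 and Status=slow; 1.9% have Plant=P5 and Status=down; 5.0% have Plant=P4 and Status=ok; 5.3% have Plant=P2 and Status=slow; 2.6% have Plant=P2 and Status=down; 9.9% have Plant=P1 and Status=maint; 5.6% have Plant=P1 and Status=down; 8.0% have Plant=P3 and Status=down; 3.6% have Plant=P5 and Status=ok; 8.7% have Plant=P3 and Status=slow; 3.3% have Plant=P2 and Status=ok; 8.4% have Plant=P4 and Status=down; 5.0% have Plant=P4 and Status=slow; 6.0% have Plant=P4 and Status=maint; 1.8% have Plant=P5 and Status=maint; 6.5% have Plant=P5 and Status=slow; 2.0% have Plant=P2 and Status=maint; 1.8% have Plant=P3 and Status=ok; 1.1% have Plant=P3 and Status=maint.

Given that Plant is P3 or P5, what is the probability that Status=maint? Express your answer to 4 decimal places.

0.0868

P(Plant=P3) = 0.018 + 0.087 + 0.080 + 0.011 = 0.196.
P(Plant=P5) = 0.036 + 0.065 + 0.019 + 0.018 = 0.138.
P(Plant ∈ {P3, P5}) = 0.196 + 0.138 = 0.334; P(Status=maint, Plant ∈ {P3, P5}) = 0.011 + 0.018 = 0.029.
P(Status=maint | Plant ∈ {P3, P5}) = 0.029/0.334 = 0.0868.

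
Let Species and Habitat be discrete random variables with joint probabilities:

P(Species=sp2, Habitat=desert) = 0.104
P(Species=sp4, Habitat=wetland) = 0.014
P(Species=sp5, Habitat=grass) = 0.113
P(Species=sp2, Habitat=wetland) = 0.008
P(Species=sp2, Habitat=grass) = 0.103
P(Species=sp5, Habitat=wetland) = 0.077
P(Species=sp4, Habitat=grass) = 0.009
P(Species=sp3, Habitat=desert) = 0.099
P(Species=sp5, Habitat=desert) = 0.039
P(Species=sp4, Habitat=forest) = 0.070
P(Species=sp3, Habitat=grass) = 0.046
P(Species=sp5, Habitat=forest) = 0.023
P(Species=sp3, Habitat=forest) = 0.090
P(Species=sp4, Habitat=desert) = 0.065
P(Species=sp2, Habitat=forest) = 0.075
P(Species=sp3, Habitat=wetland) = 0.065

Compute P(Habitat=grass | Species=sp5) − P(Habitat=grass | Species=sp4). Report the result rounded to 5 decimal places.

0.39145

P(Species=sp5) = 0.023 + 0.113 + 0.077 + 0.039 = 0.252; P(Habitat=grass | Species=sp5) = 0.113/0.252 = 0.448413.
P(Species=sp4) = 0.070 + 0.009 + 0.014 + 0.065 = 0.158; P(Habitat=grass | Species=sp4) = 0.009/0.158 = 0.056962.
Difference = 0.39145.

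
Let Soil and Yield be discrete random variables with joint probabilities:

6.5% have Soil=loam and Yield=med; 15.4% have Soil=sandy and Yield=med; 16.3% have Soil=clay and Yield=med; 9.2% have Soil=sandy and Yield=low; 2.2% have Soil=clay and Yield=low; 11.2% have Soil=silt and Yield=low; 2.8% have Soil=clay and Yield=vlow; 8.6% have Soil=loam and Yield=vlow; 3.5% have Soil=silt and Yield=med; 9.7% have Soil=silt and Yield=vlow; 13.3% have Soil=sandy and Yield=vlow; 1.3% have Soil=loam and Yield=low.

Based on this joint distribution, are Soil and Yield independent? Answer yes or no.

no

P(Soil=clay) = 0.213 and P(Yield=med) = 0.417, so their product is 0.08882, but P(Soil=clay, Yield=med) = 0.163. Since these differ, Soil and Yield are not independent.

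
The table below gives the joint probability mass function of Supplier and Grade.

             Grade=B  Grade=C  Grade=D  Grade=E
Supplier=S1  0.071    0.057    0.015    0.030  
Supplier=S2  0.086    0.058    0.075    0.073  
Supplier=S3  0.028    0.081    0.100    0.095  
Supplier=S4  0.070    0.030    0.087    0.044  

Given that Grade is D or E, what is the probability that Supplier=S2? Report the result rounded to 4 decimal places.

0.2852

P(Grade=D) = 0.015 + 0.075 + 0.100 + 0.087 = 0.277.
P(Grade=E) = 0.030 + 0.073 + 0.095 + 0.044 = 0.242.
P(Grade ∈ {D, E}) = 0.277 + 0.242 = 0.519; P(Supplier=S2, Grade ∈ {D, E}) = 0.075 + 0.073 = 0.148.
P(Supplier=S2 | Grade ∈ {D, E}) = 0.148/0.519 = 0.2852.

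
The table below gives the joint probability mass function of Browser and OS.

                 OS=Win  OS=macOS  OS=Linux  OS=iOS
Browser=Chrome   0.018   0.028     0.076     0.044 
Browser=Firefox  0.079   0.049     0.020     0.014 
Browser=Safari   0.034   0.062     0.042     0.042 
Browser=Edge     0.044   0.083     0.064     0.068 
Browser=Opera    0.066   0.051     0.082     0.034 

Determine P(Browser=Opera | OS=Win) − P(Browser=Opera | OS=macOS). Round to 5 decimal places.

P(OS=Win) = 0.018 + 0.079 + 0.034 + 0.044 + 0.066 = 0.241; P(Browser=Opera | OS=Win) = 0.066/0.241 = 0.273859.
P(OS=macOS) = 0.028 + 0.049 + 0.062 + 0.083 + 0.051 = 0.273; P(Browser=Opera | OS=macOS) = 0.051/0.273 = 0.186813.
Difference = 0.08705.

0.08705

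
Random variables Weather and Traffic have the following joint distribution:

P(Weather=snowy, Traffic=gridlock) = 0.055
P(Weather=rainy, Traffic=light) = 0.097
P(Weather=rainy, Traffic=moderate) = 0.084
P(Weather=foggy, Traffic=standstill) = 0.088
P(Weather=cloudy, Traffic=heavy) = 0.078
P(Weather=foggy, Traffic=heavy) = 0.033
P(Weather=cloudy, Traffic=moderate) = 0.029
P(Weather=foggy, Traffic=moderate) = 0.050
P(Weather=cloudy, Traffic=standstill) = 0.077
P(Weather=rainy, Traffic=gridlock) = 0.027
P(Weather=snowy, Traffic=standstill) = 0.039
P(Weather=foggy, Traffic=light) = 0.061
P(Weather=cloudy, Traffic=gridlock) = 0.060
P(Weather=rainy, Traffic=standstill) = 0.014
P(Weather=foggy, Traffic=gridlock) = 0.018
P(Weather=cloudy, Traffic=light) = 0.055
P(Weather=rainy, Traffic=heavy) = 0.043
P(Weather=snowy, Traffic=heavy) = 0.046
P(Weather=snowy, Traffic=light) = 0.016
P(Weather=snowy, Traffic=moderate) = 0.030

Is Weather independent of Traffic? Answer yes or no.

P(Weather=rainy) = 0.265 and P(Traffic=standstill) = 0.218, so their product is 0.05777, but P(Weather=rainy, Traffic=standstill) = 0.014. Since these differ, Weather and Traffic are not independent.

no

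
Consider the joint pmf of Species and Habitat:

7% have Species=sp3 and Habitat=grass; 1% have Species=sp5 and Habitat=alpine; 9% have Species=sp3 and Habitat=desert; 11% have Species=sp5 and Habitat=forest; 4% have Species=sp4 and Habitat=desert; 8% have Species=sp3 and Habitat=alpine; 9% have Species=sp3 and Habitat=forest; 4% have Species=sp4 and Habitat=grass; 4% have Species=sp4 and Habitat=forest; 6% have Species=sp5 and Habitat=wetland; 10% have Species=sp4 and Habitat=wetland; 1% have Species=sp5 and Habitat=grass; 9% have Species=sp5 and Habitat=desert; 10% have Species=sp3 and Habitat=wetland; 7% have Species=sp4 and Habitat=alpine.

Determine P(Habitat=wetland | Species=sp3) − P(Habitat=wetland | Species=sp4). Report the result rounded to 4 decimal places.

P(Species=sp3) = 0.09 + 0.07 + 0.10 + 0.09 + 0.08 = 0.43; P(Habitat=wetland | Species=sp3) = 0.10/0.43 = 0.23256.
P(Species=sp4) = 0.04 + 0.04 + 0.10 + 0.04 + 0.07 = 0.29; P(Habitat=wetland | Species=sp4) = 0.10/0.29 = 0.34483.
Difference = -0.1123.

-0.1123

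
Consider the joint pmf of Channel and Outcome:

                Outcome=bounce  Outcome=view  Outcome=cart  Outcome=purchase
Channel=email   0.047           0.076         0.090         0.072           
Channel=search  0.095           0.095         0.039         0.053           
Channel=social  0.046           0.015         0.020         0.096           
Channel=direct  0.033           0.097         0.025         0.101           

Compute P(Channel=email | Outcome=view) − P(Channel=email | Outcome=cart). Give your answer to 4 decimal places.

-0.2487

P(Outcome=view) = 0.076 + 0.095 + 0.015 + 0.097 = 0.283; P(Channel=email | Outcome=view) = 0.076/0.283 = 0.26855.
P(Outcome=cart) = 0.090 + 0.039 + 0.020 + 0.025 = 0.174; P(Channel=email | Outcome=cart) = 0.090/0.174 = 0.51724.
Difference = -0.2487.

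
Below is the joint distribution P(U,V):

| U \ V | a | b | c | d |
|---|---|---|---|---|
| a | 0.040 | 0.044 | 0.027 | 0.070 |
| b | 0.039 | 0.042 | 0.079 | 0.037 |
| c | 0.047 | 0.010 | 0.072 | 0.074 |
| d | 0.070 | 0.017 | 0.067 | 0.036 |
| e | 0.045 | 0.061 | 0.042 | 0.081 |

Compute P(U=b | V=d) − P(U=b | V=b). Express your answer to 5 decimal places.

P(V=d) = 0.070 + 0.037 + 0.074 + 0.036 + 0.081 = 0.298; P(U=b | V=d) = 0.037/0.298 = 0.124161.
P(V=b) = 0.044 + 0.042 + 0.010 + 0.017 + 0.061 = 0.174; P(U=b | V=b) = 0.042/0.174 = 0.241379.
Difference = -0.11722.

-0.11722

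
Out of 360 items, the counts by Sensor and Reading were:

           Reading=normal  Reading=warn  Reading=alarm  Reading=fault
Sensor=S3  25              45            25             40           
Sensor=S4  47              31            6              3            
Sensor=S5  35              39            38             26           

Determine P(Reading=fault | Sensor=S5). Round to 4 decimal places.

0.1884

Total with Sensor=S5: 35 + 39 + 38 + 26 = 138.
P(Reading=fault | Sensor=S5) = 26/138 = 0.1884.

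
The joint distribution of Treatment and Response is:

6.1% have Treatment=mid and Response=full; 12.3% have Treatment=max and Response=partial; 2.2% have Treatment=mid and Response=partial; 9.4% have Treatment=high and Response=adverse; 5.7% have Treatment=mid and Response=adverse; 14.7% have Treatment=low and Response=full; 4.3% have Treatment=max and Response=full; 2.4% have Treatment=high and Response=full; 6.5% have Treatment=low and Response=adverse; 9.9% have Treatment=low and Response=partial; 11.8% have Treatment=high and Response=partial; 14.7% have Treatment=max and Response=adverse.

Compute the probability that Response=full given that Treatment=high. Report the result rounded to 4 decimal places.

P(Treatment=high) = 0.118 + 0.024 + 0.094 = 0.236.
P(Response=full | Treatment=high) = 0.024/0.236 = 0.1017.

0.1017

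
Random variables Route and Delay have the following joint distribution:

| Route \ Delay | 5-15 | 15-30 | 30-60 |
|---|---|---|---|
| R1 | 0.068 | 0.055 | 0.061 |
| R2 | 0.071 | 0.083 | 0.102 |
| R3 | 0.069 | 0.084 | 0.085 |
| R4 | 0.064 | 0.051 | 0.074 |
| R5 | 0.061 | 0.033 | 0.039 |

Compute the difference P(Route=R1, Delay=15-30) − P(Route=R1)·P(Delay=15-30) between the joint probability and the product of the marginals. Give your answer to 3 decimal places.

P(Route=R1) = 0.068 + 0.055 + 0.061 = 0.184.
P(Delay=15-30) = 0.055 + 0.083 + 0.084 + 0.051 + 0.033 = 0.306.
P(Route=R1, Delay=15-30) − P(Route=R1)P(Delay=15-30) = 0.055 − 0.184×0.306 = -0.001.

-0.001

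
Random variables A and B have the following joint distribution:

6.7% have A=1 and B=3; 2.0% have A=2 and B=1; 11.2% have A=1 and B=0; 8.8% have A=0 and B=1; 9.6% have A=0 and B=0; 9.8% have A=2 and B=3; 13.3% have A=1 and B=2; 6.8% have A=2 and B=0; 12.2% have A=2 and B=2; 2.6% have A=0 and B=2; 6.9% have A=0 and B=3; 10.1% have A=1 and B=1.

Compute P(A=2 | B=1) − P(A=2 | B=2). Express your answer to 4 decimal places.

-0.3385

P(B=1) = 0.088 + 0.101 + 0.020 = 0.209; P(A=2 | B=1) = 0.020/0.209 = 0.09569.
P(B=2) = 0.026 + 0.133 + 0.122 = 0.281; P(A=2 | B=2) = 0.122/0.281 = 0.43416.
Difference = -0.3385.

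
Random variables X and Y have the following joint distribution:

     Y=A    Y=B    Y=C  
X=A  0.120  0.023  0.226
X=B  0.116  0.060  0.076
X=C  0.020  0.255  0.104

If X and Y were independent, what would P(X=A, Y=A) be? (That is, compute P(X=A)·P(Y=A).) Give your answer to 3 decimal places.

P(X=A) = 0.120 + 0.023 + 0.226 = 0.369.
P(Y=A) = 0.120 + 0.116 + 0.020 = 0.256.
Product: 0.369 × 0.256 = 0.094.

0.094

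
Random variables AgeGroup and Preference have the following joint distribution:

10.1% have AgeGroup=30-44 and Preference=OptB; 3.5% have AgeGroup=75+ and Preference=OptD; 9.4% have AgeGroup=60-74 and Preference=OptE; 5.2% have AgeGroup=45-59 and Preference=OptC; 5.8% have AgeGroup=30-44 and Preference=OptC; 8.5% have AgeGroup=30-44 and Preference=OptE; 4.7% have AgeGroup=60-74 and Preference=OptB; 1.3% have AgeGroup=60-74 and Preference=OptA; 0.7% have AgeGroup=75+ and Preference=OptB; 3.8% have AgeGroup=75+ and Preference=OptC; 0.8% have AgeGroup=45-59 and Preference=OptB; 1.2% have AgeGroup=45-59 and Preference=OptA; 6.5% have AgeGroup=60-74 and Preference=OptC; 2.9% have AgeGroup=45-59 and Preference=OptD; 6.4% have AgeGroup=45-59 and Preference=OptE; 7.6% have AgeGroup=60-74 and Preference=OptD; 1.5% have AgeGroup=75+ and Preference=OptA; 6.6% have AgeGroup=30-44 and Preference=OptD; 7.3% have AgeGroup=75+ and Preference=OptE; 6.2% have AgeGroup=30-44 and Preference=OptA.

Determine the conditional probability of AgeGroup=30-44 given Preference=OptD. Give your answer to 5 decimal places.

0.32039

P(Preference=OptD) = 0.066 + 0.029 + 0.076 + 0.035 = 0.206.
P(AgeGroup=30-44 | Preference=OptD) = 0.066/0.206 = 0.32039.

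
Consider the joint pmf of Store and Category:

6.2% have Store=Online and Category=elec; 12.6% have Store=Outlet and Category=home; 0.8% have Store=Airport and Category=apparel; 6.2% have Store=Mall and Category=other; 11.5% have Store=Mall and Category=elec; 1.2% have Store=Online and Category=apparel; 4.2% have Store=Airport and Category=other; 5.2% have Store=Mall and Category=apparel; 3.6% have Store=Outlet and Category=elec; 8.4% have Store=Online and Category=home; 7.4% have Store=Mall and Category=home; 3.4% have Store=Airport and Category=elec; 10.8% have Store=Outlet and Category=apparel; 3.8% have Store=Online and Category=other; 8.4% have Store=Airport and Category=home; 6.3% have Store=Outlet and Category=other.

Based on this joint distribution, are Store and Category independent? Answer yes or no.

no

P(Store=Outlet) = 0.333 and P(Category=apparel) = 0.180, so their product is 0.05994, but P(Store=Outlet, Category=apparel) = 0.108. Since these differ, Store and Category are not independent.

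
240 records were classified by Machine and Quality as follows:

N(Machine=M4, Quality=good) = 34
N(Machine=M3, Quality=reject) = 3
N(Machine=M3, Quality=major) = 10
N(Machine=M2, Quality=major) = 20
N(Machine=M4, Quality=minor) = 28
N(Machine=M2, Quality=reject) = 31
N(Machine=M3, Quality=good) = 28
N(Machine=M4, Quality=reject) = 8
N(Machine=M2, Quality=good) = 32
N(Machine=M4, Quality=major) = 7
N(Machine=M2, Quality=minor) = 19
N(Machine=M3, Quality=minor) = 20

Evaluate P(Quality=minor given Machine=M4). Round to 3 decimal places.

0.364

Total with Machine=M4: 34 + 28 + 7 + 8 = 77.
P(Quality=minor | Machine=M4) = 28/77 = 0.364.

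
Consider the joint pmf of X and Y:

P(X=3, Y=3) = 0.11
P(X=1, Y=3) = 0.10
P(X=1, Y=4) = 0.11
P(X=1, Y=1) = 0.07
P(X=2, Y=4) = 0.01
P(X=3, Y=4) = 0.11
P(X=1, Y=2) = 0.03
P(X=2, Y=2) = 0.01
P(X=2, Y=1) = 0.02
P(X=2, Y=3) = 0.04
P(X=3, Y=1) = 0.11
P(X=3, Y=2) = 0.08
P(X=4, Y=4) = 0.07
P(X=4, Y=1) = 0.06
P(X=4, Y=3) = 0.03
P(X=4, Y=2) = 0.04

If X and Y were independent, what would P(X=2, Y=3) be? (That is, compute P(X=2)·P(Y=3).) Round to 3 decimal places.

P(X=2) = 0.02 + 0.01 + 0.04 + 0.01 = 0.08.
P(Y=3) = 0.10 + 0.04 + 0.11 + 0.03 = 0.28.
Product: 0.08 × 0.28 = 0.022.

0.022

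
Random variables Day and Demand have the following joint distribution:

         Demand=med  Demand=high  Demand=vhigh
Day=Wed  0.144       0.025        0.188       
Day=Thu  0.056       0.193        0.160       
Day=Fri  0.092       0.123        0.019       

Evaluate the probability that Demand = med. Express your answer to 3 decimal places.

P(Demand=med) = 0.144 + 0.056 + 0.092 = 0.292.

0.292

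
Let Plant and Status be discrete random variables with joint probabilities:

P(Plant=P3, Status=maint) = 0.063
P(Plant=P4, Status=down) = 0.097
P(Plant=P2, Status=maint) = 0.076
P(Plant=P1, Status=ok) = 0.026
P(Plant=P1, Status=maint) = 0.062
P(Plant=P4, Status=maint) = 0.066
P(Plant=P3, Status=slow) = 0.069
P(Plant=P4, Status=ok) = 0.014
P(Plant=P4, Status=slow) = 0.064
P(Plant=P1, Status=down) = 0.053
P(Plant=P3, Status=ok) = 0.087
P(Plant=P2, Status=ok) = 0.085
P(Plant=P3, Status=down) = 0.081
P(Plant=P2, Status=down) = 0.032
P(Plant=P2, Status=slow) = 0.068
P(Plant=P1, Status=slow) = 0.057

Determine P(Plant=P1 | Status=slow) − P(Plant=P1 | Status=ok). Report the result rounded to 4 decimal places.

P(Status=slow) = 0.057 + 0.068 + 0.069 + 0.064 = 0.258; P(Plant=P1 | Status=slow) = 0.057/0.258 = 0.22093.
P(Status=ok) = 0.026 + 0.085 + 0.087 + 0.014 = 0.212; P(Plant=P1 | Status=ok) = 0.026/0.212 = 0.12264.
Difference = 0.0983.

0.0983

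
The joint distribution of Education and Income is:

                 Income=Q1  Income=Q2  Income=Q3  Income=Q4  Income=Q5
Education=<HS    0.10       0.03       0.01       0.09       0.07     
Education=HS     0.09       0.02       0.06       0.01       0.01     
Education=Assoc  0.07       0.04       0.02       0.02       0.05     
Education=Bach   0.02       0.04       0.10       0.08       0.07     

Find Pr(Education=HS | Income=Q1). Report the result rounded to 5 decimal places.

P(Income=Q1) = 0.10 + 0.09 + 0.07 + 0.02 = 0.28.
P(Education=HS | Income=Q1) = 0.09/0.28 = 0.32143.

0.32143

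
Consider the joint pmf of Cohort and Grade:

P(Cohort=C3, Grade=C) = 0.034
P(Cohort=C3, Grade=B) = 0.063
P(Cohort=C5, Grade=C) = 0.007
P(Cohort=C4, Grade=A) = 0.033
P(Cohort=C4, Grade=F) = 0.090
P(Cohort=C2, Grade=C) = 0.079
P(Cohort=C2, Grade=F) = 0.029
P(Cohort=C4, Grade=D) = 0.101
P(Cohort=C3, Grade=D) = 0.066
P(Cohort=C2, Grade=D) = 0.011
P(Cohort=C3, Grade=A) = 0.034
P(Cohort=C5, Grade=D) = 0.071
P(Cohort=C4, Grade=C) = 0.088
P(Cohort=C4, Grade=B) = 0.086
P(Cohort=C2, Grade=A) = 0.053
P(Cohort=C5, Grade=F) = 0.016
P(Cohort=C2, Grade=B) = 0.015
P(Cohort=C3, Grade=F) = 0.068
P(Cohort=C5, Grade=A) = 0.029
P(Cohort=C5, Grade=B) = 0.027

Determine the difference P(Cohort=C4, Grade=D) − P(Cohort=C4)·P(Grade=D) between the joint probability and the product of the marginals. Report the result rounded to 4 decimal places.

P(Cohort=C4) = 0.033 + 0.086 + 0.088 + 0.101 + 0.090 = 0.398.
P(Grade=D) = 0.011 + 0.066 + 0.101 + 0.071 = 0.249.
P(Cohort=C4, Grade=D) − P(Cohort=C4)P(Grade=D) = 0.101 − 0.398×0.249 = 0.0019.

0.0019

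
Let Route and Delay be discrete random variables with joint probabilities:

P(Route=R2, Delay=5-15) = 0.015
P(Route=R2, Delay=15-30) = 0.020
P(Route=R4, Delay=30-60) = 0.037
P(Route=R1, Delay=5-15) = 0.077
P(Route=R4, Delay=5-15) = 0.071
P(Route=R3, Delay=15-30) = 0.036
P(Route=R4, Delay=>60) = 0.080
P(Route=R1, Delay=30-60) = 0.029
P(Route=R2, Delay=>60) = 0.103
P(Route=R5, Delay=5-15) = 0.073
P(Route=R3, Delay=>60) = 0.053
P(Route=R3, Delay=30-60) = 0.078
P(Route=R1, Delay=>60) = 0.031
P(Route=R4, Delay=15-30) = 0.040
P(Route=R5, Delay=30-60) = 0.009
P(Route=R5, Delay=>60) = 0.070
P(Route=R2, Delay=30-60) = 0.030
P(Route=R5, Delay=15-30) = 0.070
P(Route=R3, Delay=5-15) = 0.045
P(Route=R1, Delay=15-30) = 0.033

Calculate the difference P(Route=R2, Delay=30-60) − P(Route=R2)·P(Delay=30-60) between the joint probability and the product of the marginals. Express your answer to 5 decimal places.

-0.00074

P(Route=R2) = 0.015 + 0.020 + 0.030 + 0.103 = 0.168.
P(Delay=30-60) = 0.029 + 0.030 + 0.078 + 0.037 + 0.009 = 0.183.
P(Route=R2, Delay=30-60) − P(Route=R2)P(Delay=30-60) = 0.030 − 0.168×0.183 = -0.00074.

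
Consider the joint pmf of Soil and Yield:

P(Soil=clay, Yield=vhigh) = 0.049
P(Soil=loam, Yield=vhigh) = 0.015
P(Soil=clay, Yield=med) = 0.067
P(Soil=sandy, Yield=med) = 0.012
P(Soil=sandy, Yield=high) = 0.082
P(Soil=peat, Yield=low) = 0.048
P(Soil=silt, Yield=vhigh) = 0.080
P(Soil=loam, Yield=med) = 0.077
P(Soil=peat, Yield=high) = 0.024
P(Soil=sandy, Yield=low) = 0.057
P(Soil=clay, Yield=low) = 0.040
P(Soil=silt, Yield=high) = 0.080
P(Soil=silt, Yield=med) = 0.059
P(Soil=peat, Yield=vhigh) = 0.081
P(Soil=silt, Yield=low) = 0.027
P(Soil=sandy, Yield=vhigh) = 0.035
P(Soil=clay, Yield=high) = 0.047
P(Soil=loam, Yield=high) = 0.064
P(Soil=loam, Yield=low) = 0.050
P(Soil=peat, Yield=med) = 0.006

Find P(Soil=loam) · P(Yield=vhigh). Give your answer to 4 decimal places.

P(Soil=loam) = 0.050 + 0.077 + 0.064 + 0.015 = 0.206.
P(Yield=vhigh) = 0.035 + 0.015 + 0.049 + 0.080 + 0.081 = 0.260.
Product: 0.206 × 0.260 = 0.0536.

0.0536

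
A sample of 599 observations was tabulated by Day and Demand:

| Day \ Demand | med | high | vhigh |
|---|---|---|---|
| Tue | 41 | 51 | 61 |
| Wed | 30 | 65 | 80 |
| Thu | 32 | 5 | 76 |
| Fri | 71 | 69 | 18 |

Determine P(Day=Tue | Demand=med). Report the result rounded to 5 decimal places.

0.23563

Total with Demand=med: 41 + 30 + 32 + 71 = 174.
P(Day=Tue | Demand=med) = 41/174 = 0.23563.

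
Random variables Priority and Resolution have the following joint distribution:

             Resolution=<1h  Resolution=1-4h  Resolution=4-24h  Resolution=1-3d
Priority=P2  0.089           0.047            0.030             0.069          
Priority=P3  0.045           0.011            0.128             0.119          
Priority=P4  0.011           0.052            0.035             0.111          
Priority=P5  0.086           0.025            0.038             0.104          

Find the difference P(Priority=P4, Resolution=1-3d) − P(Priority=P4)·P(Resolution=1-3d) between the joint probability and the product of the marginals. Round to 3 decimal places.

P(Priority=P4) = 0.011 + 0.052 + 0.035 + 0.111 = 0.209.
P(Resolution=1-3d) = 0.069 + 0.119 + 0.111 + 0.104 = 0.403.
P(Priority=P4, Resolution=1-3d) − P(Priority=P4)P(Resolution=1-3d) = 0.111 − 0.209×0.403 = 0.027.

0.027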